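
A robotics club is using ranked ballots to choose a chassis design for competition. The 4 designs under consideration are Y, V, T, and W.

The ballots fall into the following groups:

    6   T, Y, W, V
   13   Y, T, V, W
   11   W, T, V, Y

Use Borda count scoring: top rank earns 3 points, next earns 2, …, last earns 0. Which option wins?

T

Borda scores:
  Y: 6·2 + 13·3 + 11·0 = 51
  V: 6·0 + 13·1 + 11·1 = 24
  T: 6·3 + 13·2 + 11·2 = 66
  W: 6·1 + 13·0 + 11·3 = 39
T has the highest total.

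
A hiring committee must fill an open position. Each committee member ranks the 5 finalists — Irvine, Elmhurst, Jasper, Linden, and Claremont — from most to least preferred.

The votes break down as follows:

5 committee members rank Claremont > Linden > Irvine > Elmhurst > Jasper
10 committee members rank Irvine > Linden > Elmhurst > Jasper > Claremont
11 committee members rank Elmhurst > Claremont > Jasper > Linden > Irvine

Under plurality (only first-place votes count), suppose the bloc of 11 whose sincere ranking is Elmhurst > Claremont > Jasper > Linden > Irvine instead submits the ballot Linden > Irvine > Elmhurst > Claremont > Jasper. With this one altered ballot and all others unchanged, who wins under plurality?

Linden

First-place totals with the altered ballot: Irvine 10, Elmhurst 0, Jasper 0, Linden 11, Claremont 5.
The switch changes the winner from Elmhurst to Linden.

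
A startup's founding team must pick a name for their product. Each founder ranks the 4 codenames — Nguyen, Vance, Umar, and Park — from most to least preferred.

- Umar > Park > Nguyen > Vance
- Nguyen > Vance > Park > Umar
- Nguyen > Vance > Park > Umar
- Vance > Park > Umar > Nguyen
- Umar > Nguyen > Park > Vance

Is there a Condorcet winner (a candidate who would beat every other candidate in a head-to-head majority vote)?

No

Head-to-head results (5 voters total):
Nguyen vs Vance: Nguyen wins 4–1.
Nguyen vs Umar: Umar wins 3–2.
Nguyen vs Park: Nguyen wins 3–2.
Vance vs Umar: Vance wins 3–2.
Vance vs Park: Vance wins 3–2.
Umar vs Park: Park wins 3–2.
No candidate beats all others: Nguyen beats Vance beats Umar beats Nguyen, a majority cycle.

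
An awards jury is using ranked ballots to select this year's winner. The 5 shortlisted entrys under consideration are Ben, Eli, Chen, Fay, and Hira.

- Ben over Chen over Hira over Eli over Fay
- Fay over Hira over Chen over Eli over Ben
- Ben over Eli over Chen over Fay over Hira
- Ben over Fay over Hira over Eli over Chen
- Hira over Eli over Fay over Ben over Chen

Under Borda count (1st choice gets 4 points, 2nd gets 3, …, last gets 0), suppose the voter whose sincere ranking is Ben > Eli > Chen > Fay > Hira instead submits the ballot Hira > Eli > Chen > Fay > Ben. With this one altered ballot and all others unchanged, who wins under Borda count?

Hira

Borda totals with the altered ballot: Ben 9, Eli 9, Chen 7, Fay 10, Hira 15.
The switch changes the winner from Ben to Hira.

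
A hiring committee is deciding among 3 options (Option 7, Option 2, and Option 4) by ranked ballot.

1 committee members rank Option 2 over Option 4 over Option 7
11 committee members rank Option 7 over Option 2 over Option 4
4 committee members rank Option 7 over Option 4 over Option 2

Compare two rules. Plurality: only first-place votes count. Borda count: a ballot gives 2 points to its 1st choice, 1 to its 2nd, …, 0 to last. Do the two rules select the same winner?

Yes

Plurality first-place counts: Option 7 15, Option 2 1, Option 4 0 → Option 7.
Borda totals: Option 7 30, Option 2 13, Option 4 5 → Option 7.
The two rules agree on Option 7.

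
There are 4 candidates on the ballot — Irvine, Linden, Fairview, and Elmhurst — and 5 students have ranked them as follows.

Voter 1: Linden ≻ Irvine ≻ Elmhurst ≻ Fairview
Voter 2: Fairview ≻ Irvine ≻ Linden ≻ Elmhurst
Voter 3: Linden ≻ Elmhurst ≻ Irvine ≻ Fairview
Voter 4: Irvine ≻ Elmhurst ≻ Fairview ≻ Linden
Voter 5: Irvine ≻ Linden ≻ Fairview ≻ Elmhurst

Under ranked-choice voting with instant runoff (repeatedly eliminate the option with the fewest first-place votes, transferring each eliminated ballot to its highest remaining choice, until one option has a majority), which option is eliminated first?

Round 1: Irvine 2, Linden 2, Fairview 1, Elmhurst 0. Elmhurst has the fewest and is eliminated.
Round 2: Irvine 2, Linden 2, Fairview 1. Fairview has the fewest and is eliminated.
Round 3: Irvine 3, Linden 2. Irvine has a majority.

Elmhurst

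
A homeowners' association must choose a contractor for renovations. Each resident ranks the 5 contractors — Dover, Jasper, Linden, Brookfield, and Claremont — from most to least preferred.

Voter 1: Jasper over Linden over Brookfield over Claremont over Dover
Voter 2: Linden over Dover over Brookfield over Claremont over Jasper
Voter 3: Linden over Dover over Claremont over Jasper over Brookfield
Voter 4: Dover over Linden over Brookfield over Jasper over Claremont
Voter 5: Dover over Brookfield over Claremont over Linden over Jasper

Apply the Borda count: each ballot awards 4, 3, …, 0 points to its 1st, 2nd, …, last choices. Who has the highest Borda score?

Borda scores:
  Dover: 0 + 3 + 3 + 4 + 4 = 14
  Jasper: 4 + 0 + 1 + 1 + 0 = 6
  Linden: 3 + 4 + 4 + 3 + 1 = 15
  Brookfield: 2 + 2 + 0 + 2 + 3 = 9
  Claremont: 1 + 1 + 2 + 0 + 2 = 6
Linden has the highest total.

Linden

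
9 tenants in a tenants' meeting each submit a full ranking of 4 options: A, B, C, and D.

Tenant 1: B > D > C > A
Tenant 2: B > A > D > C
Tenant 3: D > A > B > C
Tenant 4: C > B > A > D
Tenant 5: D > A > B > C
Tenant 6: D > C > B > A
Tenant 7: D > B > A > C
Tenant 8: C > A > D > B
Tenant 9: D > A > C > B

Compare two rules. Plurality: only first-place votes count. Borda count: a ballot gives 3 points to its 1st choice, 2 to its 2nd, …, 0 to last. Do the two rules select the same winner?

Yes

Plurality first-place counts: A 0, B 2, C 2, D 5 → D.
Borda totals: A 12, B 13, C 10, D 19 → D.
The two rules agree on D.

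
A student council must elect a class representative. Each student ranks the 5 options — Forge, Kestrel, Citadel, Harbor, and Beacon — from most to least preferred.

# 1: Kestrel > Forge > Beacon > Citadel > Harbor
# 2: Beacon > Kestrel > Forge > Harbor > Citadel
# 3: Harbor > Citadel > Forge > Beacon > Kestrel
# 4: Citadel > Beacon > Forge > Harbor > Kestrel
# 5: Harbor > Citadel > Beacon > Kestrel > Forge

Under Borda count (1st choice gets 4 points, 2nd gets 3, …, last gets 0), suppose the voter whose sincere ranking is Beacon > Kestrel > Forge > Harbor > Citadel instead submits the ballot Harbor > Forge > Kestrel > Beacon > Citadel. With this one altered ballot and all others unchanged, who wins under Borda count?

Harbor

Borda totals with the altered ballot: Forge 10, Kestrel 7, Citadel 11, Harbor 13, Beacon 9.
The switch changes the winner from Beacon to Harbor.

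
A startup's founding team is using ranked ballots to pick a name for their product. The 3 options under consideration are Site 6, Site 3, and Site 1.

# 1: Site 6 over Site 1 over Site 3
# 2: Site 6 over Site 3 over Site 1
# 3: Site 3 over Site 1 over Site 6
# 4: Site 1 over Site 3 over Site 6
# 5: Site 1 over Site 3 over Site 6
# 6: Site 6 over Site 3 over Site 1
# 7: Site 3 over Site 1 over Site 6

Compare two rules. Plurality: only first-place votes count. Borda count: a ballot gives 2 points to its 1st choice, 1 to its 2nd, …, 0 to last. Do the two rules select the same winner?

Plurality first-place counts: Site 6 3, Site 3 2, Site 1 2 → Site 6.
Borda totals: Site 6 6, Site 3 8, Site 1 7 → Site 3.
The two rules disagree: plurality picks Site 6, Borda picks Site 3.

No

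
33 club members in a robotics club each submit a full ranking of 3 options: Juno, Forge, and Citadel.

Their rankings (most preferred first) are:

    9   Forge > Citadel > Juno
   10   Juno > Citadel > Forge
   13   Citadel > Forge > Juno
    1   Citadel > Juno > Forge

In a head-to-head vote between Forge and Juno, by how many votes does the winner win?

Ballots ranking Forge above Juno: 9+13 = 22.
Ballots ranking Juno above Forge: 10+1 = 11.
Forge wins 22–11, a margin of 11.

11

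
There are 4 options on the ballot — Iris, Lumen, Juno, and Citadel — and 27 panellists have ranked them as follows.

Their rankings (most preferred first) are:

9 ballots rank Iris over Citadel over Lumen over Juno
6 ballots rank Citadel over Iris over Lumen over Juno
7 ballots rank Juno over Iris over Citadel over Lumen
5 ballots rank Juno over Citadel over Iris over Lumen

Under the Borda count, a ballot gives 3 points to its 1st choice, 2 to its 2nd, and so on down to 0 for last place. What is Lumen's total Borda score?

Borda scores:
  Iris: 9·3 + 6·2 + 7·2 + 5·1 = 58
  Lumen: 9·1 + 6·1 + 7·0 + 5·0 = 15
  Juno: 9·0 + 6·0 + 7·3 + 5·3 = 36
  Citadel: 9·2 + 6·3 + 7·1 + 5·2 = 53

15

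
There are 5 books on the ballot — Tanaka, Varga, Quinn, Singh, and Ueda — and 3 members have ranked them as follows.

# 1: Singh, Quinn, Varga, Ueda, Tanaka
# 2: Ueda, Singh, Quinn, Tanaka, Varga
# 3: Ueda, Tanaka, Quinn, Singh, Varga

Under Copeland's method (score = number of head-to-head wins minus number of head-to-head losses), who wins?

Ueda

Pairwise results:
  Tanaka vs Varga: Tanaka wins 2–1.
  Tanaka vs Quinn: Quinn wins 2–1.
  Tanaka vs Singh: Singh wins 2–1.
  Tanaka vs Ueda: Ueda wins 3–0.
  Varga vs Quinn: Quinn wins 3–0.
  Varga vs Singh: Singh wins 3–0.
  Varga vs Ueda: Ueda wins 2–1.
  Quinn vs Singh: Singh wins 2–1.
  Quinn vs Ueda: Ueda wins 2–1.
  Singh vs Ueda: Ueda wins 2–1.
Copeland scores (wins − losses):
  Tanaka: 1 − 3 = -2
  Varga: 0 − 4 = -4
  Quinn: 2 − 2 = 0
  Singh: 3 − 1 = 2
  Ueda: 4 − 0 = 4
Ueda has the best Copeland score.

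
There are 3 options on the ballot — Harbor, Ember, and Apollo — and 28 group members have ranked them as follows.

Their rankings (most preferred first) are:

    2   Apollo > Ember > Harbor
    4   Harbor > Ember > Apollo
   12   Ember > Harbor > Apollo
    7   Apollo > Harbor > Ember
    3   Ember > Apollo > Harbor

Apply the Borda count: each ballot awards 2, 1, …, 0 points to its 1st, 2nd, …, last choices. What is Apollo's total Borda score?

Borda scores:
  Harbor: 2·0 + 4·2 + 12·1 + 7·1 + 3·0 = 27
  Ember: 2·1 + 4·1 + 12·2 + 7·0 + 3·2 = 36
  Apollo: 2·2 + 4·0 + 12·0 + 7·2 + 3·1 = 21

21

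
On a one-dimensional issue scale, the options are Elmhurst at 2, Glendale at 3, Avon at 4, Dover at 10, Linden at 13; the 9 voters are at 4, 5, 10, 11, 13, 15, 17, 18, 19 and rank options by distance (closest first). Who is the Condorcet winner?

With single-peaked preferences on a line, the Condorcet winner is the candidate closest to the median voter.
The median voter (position 13) is closest to Linden at 13.
Check: Linden vs Avon — voters closer to Linden: 7 of 9.

Linden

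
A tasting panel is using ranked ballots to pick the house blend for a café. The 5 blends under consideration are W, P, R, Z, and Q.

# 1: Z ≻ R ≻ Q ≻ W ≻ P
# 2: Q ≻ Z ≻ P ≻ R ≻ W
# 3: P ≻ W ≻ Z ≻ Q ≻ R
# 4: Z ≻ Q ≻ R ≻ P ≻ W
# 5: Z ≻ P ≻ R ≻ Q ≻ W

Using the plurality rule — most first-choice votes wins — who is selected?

Z

First-place vote totals:
  W: 0
  P: 1
  R: 0
  Z: 3
  Q: 1
Z has the most first-place votes.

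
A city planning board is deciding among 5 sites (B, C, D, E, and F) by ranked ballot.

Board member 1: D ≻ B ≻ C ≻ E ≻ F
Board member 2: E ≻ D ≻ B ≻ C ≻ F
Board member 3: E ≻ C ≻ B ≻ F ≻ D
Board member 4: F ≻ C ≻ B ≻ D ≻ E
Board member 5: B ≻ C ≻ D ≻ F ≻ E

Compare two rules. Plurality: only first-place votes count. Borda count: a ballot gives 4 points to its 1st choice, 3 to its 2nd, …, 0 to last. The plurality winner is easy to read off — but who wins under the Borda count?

B

Plurality first-place counts: B 1, C 0, D 1, E 2, F 1 → E.
Borda totals: B 13, C 12, D 10, E 9, F 6 → B.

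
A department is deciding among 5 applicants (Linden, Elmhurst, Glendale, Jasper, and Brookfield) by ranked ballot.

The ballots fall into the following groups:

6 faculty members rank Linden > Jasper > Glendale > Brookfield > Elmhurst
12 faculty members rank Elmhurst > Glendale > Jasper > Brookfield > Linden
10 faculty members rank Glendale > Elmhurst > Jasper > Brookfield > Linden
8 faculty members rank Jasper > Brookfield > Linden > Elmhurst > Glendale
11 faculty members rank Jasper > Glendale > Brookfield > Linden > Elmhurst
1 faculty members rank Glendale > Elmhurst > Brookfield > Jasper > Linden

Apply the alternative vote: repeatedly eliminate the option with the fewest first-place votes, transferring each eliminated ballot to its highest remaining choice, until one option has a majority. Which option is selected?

Round 1: Jasper 19, Elmhurst 12, Glendale 11, Linden 6, Brookfield 0. Brookfield has the fewest and is eliminated.
Round 2: Jasper 19, Elmhurst 12, Glendale 11, Linden 6. Linden has the fewest and is eliminated.
Round 3: Jasper 25, Elmhurst 12, Glendale 11. Jasper has a majority.

Jasper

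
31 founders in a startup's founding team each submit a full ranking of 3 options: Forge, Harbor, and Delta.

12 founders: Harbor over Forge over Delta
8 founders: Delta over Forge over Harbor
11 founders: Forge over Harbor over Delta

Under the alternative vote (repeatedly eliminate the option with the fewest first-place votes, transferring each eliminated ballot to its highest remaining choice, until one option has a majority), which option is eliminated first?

Delta

Round 1: Harbor 12, Forge 11, Delta 8. Delta has the fewest and is eliminated.
Round 2: Forge 19, Harbor 12. Forge has a majority.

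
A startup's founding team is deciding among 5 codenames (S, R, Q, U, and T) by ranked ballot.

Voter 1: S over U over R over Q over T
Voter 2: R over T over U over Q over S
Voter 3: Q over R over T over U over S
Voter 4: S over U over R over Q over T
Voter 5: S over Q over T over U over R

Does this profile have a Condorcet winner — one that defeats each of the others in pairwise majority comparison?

Head-to-head results (5 voters total):
S vs R: S wins 3–2.
S vs Q: S wins 3–2.
S vs U: S wins 3–2.
S vs T: S wins 3–2.
R vs Q: R wins 3–2.
R vs U: U wins 3–2.
R vs T: R wins 4–1.
Q vs U: U wins 3–2.
Q vs T: Q wins 4–1.
U vs T: T wins 3–2.
S beats each rival — R (3–2), Q (3–2), U (3–2), T (3–2) — so S is the Condorcet winner.

Yes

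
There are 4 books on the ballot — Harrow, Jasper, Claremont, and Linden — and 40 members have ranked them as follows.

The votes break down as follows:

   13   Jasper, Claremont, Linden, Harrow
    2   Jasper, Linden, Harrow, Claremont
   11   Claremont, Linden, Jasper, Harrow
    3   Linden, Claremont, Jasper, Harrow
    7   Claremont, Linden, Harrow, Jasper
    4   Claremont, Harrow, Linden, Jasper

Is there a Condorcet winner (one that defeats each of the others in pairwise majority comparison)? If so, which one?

Claremont

Head-to-head results (40 voters total):
Harrow vs Jasper: Jasper wins 29–11.
Harrow vs Claremont: Claremont wins 38–2.
Harrow vs Linden: Linden wins 36–4.
Jasper vs Claremont: Claremont wins 25–15.
Jasper vs Linden: Linden wins 25–15.
Claremont vs Linden: Claremont wins 35–5.
Claremont beats each rival — Harrow (38–2), Jasper (25–15), Linden (35–5) — so Claremont is the Condorcet winner.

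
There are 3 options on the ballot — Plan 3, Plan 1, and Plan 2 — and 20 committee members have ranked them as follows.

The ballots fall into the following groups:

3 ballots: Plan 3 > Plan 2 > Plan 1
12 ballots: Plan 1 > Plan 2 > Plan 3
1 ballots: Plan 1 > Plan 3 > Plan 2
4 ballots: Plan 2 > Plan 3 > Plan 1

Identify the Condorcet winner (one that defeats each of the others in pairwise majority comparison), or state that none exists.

Head-to-head results (20 voters total):
Plan 3 vs Plan 1: Plan 1 wins 13–7.
Plan 3 vs Plan 2: Plan 2 wins 16–4.
Plan 1 vs Plan 2: Plan 1 wins 13–7.
Plan 1 beats each rival — Plan 3 (13–7), Plan 2 (13–7) — so Plan 1 is the Condorcet winner.

Plan 1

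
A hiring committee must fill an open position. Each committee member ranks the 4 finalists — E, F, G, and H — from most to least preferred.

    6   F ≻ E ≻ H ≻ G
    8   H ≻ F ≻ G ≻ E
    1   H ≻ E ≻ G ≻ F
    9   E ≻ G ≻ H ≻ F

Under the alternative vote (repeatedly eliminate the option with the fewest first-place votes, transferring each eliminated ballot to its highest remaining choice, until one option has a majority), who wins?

E

Round 1: E 9, H 9, F 6, G 0. G has the fewest and is eliminated.
Round 2: E 9, H 9, F 6. F has the fewest and is eliminated.
Round 3: E 15, H 9. E has a majority.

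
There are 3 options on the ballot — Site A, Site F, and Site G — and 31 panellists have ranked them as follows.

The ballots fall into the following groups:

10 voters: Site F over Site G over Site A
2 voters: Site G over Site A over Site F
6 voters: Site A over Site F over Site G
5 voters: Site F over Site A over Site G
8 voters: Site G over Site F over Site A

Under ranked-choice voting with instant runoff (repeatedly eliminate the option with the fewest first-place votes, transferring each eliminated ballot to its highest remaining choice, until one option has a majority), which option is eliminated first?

Site A

Round 1: Site F 15, Site G 10, Site A 6. Site A has the fewest and is eliminated.
Round 2: Site F 21, Site G 10. Site F has a majority.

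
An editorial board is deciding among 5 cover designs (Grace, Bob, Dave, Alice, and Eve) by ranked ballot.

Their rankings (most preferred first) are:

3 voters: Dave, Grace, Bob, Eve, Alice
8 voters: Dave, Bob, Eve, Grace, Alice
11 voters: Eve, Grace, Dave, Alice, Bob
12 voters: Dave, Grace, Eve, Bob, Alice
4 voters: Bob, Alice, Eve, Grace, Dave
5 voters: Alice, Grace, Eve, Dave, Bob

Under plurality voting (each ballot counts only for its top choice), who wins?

First-place vote totals:
  Grace: 0
  Bob: 4
  Dave: 23
  Alice: 5
  Eve: 11
Dave has the most first-place votes.

Dave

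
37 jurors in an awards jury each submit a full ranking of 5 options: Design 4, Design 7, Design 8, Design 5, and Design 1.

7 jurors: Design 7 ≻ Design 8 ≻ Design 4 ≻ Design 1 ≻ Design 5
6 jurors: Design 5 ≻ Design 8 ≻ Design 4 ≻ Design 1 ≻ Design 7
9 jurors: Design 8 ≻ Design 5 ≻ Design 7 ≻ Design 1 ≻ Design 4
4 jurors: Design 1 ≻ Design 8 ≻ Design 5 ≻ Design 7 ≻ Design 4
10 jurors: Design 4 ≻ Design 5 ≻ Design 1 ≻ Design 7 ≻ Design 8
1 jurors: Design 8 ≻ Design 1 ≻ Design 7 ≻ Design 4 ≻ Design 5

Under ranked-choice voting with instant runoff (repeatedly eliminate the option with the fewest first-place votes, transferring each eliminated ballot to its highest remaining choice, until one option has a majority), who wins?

Design 8

Round 1: Design 4 10, Design 8 10, Design 7 7, Design 5 6, Design 1 4. Design 1 has the fewest and is eliminated.
Round 2: Design 8 14, Design 4 10, Design 7 7, Design 5 6. Design 5 has the fewest and is eliminated.
Round 3: Design 8 20, Design 4 10, Design 7 7. Design 8 has a majority.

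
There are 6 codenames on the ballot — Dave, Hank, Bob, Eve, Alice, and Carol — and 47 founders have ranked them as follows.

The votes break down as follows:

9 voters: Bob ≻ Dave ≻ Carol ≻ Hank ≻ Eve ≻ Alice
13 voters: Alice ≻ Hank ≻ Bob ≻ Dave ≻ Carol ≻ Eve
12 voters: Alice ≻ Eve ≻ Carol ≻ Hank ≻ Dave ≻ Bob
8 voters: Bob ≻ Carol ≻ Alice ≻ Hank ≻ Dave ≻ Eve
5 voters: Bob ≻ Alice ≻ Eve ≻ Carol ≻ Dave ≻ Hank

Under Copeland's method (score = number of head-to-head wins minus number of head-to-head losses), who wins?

Alice

Pairwise results:
  Dave vs Hank: Hank wins 33–14.
  Dave vs Bob: Bob wins 35–12.
  Dave vs Eve: Dave wins 30–17.
  Dave vs Alice: Alice wins 38–9.
  Dave vs Carol: Carol wins 25–22.
  Hank vs Bob: Hank wins 25–22.
  Hank vs Eve: Hank wins 30–17.
  Hank vs Alice: Alice wins 38–9.
  Hank vs Carol: Carol wins 34–13.
  Bob vs Eve: Bob wins 35–12.
  Bob vs Alice: Alice wins 25–22.
  Bob vs Carol: Bob wins 35–12.
  Eve vs Alice: Alice wins 38–9.
  Eve vs Carol: Carol wins 30–17.
  Alice vs Carol: Alice wins 30–17.
Copeland scores (wins − losses):
  Dave: 1 − 4 = -3
  Hank: 3 − 2 = 1
  Bob: 3 − 2 = 1
  Eve: 0 − 5 = -5
  Alice: 5 − 0 = 5
  Carol: 3 − 2 = 1
Alice has the best Copeland score.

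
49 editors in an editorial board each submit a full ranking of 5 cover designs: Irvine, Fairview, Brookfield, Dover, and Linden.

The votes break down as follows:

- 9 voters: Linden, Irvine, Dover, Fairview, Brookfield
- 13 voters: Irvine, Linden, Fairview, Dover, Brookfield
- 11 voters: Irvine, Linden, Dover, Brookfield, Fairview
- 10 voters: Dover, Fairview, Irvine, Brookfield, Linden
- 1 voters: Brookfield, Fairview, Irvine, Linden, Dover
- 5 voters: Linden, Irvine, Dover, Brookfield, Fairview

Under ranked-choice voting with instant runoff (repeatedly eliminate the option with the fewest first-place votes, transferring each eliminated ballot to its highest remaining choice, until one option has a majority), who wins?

Irvine

Round 1: Irvine 24, Linden 14, Dover 10, Brookfield 1, Fairview 0. Fairview has the fewest and is eliminated.
Round 2: Irvine 24, Linden 14, Dover 10, Brookfield 1. Brookfield has the fewest and is eliminated.
Round 3: Irvine 25, Linden 14, Dover 10. Irvine has a majority.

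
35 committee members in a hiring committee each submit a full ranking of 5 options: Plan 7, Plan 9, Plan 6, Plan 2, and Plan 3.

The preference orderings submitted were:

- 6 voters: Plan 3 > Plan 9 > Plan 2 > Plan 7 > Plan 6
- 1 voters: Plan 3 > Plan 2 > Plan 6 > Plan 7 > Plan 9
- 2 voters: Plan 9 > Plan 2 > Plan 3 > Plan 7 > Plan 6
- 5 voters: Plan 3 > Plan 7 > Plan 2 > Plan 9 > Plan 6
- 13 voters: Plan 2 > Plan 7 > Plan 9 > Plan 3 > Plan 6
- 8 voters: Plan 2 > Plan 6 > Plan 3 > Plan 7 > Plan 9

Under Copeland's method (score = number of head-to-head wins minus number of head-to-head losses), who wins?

Pairwise results:
  Plan 7 vs Plan 9: Plan 7 wins 27–8.
  Plan 7 vs Plan 6: Plan 7 wins 26–9.
  Plan 7 vs Plan 2: Plan 2 wins 30–5.
  Plan 7 vs Plan 3: Plan 3 wins 22–13.
  Plan 9 vs Plan 6: Plan 9 wins 26–9.
  Plan 9 vs Plan 2: Plan 2 wins 27–8.
  Plan 9 vs Plan 3: Plan 3 wins 20–15.
  Plan 6 vs Plan 2: Plan 2 wins 35–0.
  Plan 6 vs Plan 3: Plan 3 wins 27–8.
  Plan 2 vs Plan 3: Plan 2 wins 23–12.
Copeland scores (wins − losses):
  Plan 7: 2 − 2 = 0
  Plan 9: 1 − 3 = -2
  Plan 6: 0 − 4 = -4
  Plan 2: 4 − 0 = 4
  Plan 3: 3 − 1 = 2
Plan 2 has the best Copeland score.

Plan 2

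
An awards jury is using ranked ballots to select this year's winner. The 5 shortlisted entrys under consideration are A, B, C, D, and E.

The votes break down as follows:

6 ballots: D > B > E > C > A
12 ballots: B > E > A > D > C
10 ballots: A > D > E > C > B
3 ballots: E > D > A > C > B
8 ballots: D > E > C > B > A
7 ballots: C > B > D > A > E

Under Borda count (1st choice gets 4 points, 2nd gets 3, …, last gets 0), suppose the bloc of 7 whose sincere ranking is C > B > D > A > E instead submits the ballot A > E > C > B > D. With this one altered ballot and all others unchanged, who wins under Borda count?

Borda totals with the altered ballot: A 98, B 81, C 49, D 107, E 125.
The switch changes the winner from D to E.

E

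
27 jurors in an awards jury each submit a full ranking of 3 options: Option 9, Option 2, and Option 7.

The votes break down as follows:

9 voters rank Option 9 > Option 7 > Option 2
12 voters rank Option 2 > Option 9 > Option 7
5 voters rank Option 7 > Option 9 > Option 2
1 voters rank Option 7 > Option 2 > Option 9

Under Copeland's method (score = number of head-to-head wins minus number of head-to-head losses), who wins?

Option 9

Pairwise results:
  Option 9 vs Option 2: Option 9 wins 14–13.
  Option 9 vs Option 7: Option 9 wins 21–6.
  Option 2 vs Option 7: Option 7 wins 15–12.
Copeland scores (wins − losses):
  Option 9: 2 − 0 = 2
  Option 2: 0 − 2 = -2
  Option 7: 1 − 1 = 0
Option 9 has the best Copeland score.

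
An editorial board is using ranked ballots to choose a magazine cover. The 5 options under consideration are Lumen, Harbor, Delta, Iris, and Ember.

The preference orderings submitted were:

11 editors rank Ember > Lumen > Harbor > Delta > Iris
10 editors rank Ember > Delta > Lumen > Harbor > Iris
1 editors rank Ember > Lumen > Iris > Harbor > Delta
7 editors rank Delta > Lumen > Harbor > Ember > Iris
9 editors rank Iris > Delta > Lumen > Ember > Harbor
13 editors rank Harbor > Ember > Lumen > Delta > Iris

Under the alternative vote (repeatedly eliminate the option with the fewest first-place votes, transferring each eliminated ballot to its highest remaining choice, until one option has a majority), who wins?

Ember

Round 1: Ember 22, Harbor 13, Iris 9, Delta 7, Lumen 0. Lumen has the fewest and is eliminated.
Round 2: Ember 22, Harbor 13, Iris 9, Delta 7. Delta has the fewest and is eliminated.
Round 3: Ember 22, Harbor 20, Iris 9. Iris has the fewest and is eliminated.
Round 4: Ember 31, Harbor 20. Ember has a majority.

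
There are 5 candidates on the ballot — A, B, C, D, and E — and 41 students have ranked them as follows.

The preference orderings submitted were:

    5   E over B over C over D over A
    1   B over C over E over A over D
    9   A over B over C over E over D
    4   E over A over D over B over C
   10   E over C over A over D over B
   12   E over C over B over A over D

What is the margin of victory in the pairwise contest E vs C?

Ballots ranking E above C: 5+4+10+12 = 31.
Ballots ranking C above E: 1+9 = 10.
E wins 31–10, a margin of 21.

21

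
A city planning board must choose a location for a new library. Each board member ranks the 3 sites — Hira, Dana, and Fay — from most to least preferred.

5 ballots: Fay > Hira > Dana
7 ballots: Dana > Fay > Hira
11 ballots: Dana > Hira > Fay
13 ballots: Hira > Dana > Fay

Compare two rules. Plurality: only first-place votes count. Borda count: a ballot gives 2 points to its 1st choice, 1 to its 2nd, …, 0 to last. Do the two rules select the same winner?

Plurality first-place counts: Hira 13, Dana 18, Fay 5 → Dana.
Borda totals: Hira 42, Dana 49, Fay 17 → Dana.
The two rules agree on Dana.

Yes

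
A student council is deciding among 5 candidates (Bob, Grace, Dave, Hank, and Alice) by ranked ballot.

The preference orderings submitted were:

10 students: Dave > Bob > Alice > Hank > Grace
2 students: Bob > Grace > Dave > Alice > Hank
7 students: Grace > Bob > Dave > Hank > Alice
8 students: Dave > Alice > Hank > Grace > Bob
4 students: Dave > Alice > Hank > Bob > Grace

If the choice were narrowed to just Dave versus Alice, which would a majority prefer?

Ballots ranking Dave above Alice: 10+2+7+8+4 = 31.
Ballots ranking Alice above Dave: 0.
Dave wins the head-to-head, 31–0.

Dave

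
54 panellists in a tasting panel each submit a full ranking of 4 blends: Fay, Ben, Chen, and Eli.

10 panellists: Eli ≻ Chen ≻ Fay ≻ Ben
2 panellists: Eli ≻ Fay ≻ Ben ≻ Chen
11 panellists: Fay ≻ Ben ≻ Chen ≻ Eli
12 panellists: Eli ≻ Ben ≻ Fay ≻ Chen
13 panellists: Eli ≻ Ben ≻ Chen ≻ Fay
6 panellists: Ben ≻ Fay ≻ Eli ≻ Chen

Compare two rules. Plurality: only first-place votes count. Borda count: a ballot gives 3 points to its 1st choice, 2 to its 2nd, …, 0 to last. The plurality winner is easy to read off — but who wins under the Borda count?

Plurality first-place counts: Fay 11, Ben 6, Chen 0, Eli 37 → Eli.
Borda totals: Fay 71, Ben 92, Chen 44, Eli 117 → Eli.

Eli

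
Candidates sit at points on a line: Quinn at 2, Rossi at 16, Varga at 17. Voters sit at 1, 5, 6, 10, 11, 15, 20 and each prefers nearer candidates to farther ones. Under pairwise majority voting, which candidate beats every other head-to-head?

With single-peaked preferences on a line, the Condorcet winner is the candidate closest to the median voter.
The median voter (position 10) is closest to Rossi at 16.
Check: Rossi vs Quinn — voters closer to Rossi: 4 of 7.

Rossi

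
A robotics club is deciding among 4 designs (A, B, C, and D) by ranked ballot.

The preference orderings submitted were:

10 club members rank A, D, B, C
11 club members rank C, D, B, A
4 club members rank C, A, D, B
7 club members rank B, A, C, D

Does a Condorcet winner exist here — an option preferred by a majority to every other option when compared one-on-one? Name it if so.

Head-to-head results (32 voters total):
A vs B: B wins 18–14.
A vs C: A wins 17–15.
A vs D: A wins 21–11.
B vs C: B wins 17–15.
B vs D: D wins 25–7.
C vs D: C wins 22–10.
No candidate beats all others: A beats D beats B beats A, a majority cycle.

None — there is no Condorcet winner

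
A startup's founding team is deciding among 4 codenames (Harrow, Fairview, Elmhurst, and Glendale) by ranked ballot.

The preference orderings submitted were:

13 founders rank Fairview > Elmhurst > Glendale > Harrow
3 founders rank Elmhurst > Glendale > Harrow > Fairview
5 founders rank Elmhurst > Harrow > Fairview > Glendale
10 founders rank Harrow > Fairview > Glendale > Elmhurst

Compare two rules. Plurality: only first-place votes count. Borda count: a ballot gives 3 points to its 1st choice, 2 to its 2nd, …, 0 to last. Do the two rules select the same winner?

Plurality first-place counts: Harrow 10, Fairview 13, Elmhurst 8, Glendale 0 → Fairview.
Borda totals: Harrow 43, Fairview 64, Elmhurst 50, Glendale 29 → Fairview.
The two rules agree on Fairview.

Yes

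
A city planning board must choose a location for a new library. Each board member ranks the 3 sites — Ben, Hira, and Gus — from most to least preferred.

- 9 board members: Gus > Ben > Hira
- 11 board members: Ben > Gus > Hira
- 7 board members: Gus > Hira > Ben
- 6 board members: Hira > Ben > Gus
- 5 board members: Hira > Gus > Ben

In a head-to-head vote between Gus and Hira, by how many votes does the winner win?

Ballots ranking Gus above Hira: 9+11+7 = 27.
Ballots ranking Hira above Gus: 6+5 = 11.
Gus wins 27–11, a margin of 16.

16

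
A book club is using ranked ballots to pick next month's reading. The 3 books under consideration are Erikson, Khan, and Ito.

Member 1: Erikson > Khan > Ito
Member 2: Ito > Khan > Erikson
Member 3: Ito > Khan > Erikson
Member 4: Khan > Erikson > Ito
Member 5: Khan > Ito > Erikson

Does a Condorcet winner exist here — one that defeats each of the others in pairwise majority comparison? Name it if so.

Khan

Head-to-head results (5 voters total):
Erikson vs Khan: Khan wins 4–1.
Erikson vs Ito: Ito wins 3–2.
Khan vs Ito: Khan wins 3–2.
Khan beats each rival — Erikson (4–1), Ito (3–2) — so Khan is the Condorcet winner.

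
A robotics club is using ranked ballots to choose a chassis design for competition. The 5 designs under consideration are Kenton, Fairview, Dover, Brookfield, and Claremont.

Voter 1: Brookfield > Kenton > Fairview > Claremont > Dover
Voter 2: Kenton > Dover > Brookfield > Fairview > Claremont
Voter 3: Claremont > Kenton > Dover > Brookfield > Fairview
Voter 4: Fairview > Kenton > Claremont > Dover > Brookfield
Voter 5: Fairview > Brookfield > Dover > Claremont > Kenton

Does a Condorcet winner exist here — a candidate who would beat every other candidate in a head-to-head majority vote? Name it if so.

Head-to-head results (5 voters total):
Kenton vs Fairview: Kenton wins 3–2.
Kenton vs Dover: Kenton wins 4–1.
Kenton vs Brookfield: Kenton wins 3–2.
Kenton vs Claremont: Kenton wins 3–2.
Fairview vs Dover: Fairview wins 3–2.
Fairview vs Brookfield: Brookfield wins 3–2.
Fairview vs Claremont: Fairview wins 4–1.
Dover vs Brookfield: Dover wins 3–2.
Dover vs Claremont: Claremont wins 3–2.
Brookfield vs Claremont: Brookfield wins 3–2.
Kenton beats each rival — Fairview (3–2), Dover (4–1), Brookfield (3–2), Claremont (3–2) — so Kenton is the Condorcet winner.

Kenton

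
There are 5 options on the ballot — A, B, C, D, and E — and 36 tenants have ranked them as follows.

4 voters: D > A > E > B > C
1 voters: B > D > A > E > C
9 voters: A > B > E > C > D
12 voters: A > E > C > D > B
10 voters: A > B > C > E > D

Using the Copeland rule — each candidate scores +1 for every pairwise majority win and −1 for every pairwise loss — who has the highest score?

Pairwise results:
  A vs B: A wins 35–1.
  A vs C: A wins 36–0.
  A vs D: A wins 31–5.
  A vs E: A wins 36–0.
  B vs C: B wins 24–12.
  B vs D: B wins 20–16.
  B vs E: B wins 20–16.
  C vs D: C wins 31–5.
  C vs E: E wins 26–10.
  D vs E: E wins 31–5.
Copeland scores (wins − losses):
  A: 4 − 0 = 4
  B: 3 − 1 = 2
  C: 1 − 3 = -2
  D: 0 − 4 = -4
  E: 2 − 2 = 0
A has the best Copeland score.

A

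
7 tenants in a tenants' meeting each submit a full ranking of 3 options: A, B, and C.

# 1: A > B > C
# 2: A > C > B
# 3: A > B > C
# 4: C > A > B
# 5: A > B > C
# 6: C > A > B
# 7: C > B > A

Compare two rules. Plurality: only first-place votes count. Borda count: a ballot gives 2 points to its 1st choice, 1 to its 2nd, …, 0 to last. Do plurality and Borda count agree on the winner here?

Plurality first-place counts: A 4, B 0, C 3 → A.
Borda totals: A 10, B 4, C 7 → A.
The two rules agree on A.

Yes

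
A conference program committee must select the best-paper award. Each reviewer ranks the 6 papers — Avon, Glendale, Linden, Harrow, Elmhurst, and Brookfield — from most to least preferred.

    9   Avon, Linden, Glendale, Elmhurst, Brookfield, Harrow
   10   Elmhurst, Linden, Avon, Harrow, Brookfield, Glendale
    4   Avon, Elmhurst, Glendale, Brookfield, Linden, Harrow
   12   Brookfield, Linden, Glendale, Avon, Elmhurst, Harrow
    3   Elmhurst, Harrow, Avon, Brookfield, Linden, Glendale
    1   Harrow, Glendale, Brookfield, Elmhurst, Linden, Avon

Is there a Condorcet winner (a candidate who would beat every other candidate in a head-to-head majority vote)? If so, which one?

Head-to-head results (39 voters total):
Avon vs Glendale: Avon wins 26–13.
Avon vs Linden: Linden wins 23–16.
Avon vs Harrow: Avon wins 35–4.
Avon vs Elmhurst: Avon wins 25–14.
Avon vs Brookfield: Avon wins 26–13.
Glendale vs Linden: Linden wins 34–5.
Glendale vs Harrow: Glendale wins 25–14.
Glendale vs Elmhurst: Glendale wins 22–17.
Glendale vs Brookfield: Brookfield wins 25–14.
Linden vs Harrow: Linden wins 35–4.
Linden vs Elmhurst: Linden wins 21–18.
Linden vs Brookfield: Brookfield wins 20–19.
Harrow vs Elmhurst: Elmhurst wins 38–1.
Harrow vs Brookfield: Brookfield wins 25–14.
Elmhurst vs Brookfield: Elmhurst wins 26–13.
No candidate beats all others: Avon beats Brookfield beats Linden beats Avon, a majority cycle.

There is no Condorcet winner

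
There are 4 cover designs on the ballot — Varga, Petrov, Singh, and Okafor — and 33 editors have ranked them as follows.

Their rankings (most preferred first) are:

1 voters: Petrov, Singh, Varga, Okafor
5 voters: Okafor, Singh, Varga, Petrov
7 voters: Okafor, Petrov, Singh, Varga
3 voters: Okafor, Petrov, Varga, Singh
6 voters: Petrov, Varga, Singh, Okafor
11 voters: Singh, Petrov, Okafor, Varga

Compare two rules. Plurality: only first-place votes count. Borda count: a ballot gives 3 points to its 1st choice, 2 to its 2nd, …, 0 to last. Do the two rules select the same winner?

No

Plurality first-place counts: Varga 0, Petrov 7, Singh 11, Okafor 15 → Okafor.
Borda totals: Varga 21, Petrov 63, Singh 58, Okafor 56 → Petrov.
The two rules disagree: plurality picks Okafor, Borda picks Petrov.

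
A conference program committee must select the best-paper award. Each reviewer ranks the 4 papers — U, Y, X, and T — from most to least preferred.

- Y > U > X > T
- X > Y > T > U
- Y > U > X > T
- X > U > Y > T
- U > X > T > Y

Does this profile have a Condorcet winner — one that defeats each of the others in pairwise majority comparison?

Head-to-head results (5 voters total):
U vs Y: Y wins 3–2.
U vs X: U wins 3–2.
U vs T: U wins 4–1.
Y vs X: X wins 3–2.
Y vs T: Y wins 4–1.
X vs T: X wins 5–0.
No candidate beats all others: U beats X beats Y beats U, a majority cycle.

No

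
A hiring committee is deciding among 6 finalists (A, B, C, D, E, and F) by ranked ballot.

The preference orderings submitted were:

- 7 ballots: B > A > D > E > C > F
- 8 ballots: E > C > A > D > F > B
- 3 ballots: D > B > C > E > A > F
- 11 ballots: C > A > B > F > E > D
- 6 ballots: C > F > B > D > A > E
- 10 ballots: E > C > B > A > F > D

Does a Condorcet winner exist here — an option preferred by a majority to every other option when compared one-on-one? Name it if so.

There is no Condorcet winner

Head-to-head results (45 voters total):
A vs B: B wins 26–19.
A vs C: C wins 38–7.
A vs D: A wins 36–9.
A vs E: A wins 24–21.
A vs F: A wins 39–6.
B vs C: C wins 35–10.
B vs D: B wins 34–11.
B vs E: B wins 27–18.
B vs F: B wins 31–14.
C vs D: C wins 35–10.
C vs E: E wins 25–20.
C vs F: C wins 45–0.
D vs E: E wins 29–16.
D vs F: F wins 27–18.
E vs F: E wins 28–17.
No candidate beats all others: A beats E beats C beats A, a majority cycle.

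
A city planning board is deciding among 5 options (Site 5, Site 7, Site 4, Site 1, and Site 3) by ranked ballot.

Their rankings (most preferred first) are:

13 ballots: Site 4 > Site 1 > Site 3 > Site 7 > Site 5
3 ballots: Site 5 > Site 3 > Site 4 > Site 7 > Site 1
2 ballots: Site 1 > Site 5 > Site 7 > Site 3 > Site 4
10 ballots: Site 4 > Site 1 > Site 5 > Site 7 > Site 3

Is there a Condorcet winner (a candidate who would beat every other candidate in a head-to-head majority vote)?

Yes

Head-to-head results (28 voters total):
Site 5 vs Site 7: Site 5 wins 15–13.
Site 5 vs Site 4: Site 4 wins 23–5.
Site 5 vs Site 1: Site 1 wins 25–3.
Site 5 vs Site 3: Site 5 wins 15–13.
Site 7 vs Site 4: Site 4 wins 26–2.
Site 7 vs Site 1: Site 1 wins 25–3.
Site 7 vs Site 3: Site 3 wins 16–12.
Site 4 vs Site 1: Site 4 wins 26–2.
Site 4 vs Site 3: Site 4 wins 23–5.
Site 1 vs Site 3: Site 1 wins 25–3.
Site 4 beats each rival — Site 5 (23–5), Site 7 (26–2), Site 1 (26–2), Site 3 (23–5) — so Site 4 is the Condorcet winner.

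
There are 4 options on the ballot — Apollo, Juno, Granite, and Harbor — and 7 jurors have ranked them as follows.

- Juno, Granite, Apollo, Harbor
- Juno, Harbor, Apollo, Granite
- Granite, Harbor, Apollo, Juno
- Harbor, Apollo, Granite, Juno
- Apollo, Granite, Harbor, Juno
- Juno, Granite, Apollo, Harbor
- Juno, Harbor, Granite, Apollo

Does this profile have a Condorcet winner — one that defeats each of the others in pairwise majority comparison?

Yes

Head-to-head results (7 voters total):
Apollo vs Juno: Juno wins 4–3.
Apollo vs Granite: Granite wins 4–3.
Apollo vs Harbor: Harbor wins 4–3.
Juno vs Granite: Juno wins 4–3.
Juno vs Harbor: Juno wins 4–3.
Granite vs Harbor: Granite wins 4–3.
Juno beats each rival — Apollo (4–3), Granite (4–3), Harbor (4–3) — so Juno is the Condorcet winner.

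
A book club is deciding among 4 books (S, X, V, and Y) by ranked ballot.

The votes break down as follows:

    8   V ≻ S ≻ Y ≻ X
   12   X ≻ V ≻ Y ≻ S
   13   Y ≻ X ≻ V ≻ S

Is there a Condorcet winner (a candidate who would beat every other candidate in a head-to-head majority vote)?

No

Head-to-head results (33 voters total):
S vs X: X wins 25–8.
S vs V: V wins 33–0.
S vs Y: Y wins 25–8.
X vs V: X wins 25–8.
X vs Y: Y wins 21–12.
V vs Y: V wins 20–13.
No candidate beats all others: X beats V beats Y beats X, a majority cycle.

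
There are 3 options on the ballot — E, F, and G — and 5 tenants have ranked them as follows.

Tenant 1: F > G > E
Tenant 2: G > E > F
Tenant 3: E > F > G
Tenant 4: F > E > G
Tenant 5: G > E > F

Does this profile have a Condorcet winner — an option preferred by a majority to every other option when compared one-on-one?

No

Head-to-head results (5 voters total):
E vs F: E wins 3–2.
E vs G: G wins 3–2.
F vs G: F wins 3–2.
No candidate beats all others: E beats F beats G beats E, a majority cycle.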